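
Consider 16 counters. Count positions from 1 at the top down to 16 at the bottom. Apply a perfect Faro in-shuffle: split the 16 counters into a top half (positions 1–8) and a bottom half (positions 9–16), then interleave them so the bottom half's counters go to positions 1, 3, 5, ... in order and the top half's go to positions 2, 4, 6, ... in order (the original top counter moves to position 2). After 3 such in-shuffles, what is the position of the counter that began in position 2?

Track the counter's position through each in-shuffle:
2 → 4 → 8 → 16

16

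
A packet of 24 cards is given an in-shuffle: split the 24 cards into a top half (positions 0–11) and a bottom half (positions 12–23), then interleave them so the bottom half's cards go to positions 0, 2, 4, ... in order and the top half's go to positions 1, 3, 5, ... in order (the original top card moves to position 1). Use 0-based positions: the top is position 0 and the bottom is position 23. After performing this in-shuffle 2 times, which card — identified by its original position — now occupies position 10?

8

Work backwards from position 10, undoing one in-shuffle at a time:
10 ← 17 ← 8
So the card now at position 10 started at position 8.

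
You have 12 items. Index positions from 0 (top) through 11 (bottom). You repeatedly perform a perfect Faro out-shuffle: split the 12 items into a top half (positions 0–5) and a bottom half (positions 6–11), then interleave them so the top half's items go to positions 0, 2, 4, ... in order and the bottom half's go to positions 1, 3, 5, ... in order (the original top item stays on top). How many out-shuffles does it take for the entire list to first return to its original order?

The out-shuffle permutes the 12 positions with cycle lengths [1, 1, 10].
Every item is home exactly when every cycle has completed a whole number of laps, i.e. after lcm(1, 10) = 10 out-shuffles.

10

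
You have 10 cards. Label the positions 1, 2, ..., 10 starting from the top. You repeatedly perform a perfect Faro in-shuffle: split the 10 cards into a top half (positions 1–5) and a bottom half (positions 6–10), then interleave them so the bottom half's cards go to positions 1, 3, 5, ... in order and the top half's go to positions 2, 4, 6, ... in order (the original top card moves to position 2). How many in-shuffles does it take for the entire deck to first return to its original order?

The in-shuffle permutes the 10 positions with cycle lengths [10].
Every card is home exactly when every cycle has completed a whole number of laps, i.e. after lcm(10) = 10 in-shuffles.

10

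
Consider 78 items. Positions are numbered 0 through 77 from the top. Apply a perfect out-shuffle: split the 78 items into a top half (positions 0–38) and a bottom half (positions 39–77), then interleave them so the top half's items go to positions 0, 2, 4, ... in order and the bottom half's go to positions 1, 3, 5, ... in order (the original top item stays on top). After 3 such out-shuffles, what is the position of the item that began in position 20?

6

Track the item's position through each out-shuffle:
20 → 40 → 3 → 6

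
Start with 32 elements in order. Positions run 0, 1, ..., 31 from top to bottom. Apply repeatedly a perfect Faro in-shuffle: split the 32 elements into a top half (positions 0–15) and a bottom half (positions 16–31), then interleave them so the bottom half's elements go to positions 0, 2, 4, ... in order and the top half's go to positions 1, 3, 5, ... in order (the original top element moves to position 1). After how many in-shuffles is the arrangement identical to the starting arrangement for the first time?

The in-shuffle permutes the 32 positions with cycle lengths [2, 10, 10, 10].
Every element is home exactly when every cycle has completed a whole number of laps, i.e. after lcm(2, 10) = 10 in-shuffles.

10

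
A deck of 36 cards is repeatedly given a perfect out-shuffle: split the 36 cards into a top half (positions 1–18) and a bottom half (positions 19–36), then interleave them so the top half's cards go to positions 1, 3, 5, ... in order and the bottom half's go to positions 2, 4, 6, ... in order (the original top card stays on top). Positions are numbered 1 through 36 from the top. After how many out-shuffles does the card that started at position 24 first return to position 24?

Follow position 24 under repeated out-shuffles:
24 → 12 → 23 → 10 → 19 → 2 → 3 → 5 → 9 → 17 → 33 → 30 → 24
It first returns after 12 out-shuffles.

12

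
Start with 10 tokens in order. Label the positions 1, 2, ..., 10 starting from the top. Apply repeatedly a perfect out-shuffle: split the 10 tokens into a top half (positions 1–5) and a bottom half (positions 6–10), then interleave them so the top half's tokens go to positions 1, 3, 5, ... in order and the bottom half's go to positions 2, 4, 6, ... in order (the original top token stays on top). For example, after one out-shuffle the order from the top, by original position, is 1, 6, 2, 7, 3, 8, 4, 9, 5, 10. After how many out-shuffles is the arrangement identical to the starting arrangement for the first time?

The out-shuffle permutes the 10 positions with cycle lengths [1, 1, 2, 6].
Every token is home exactly when every cycle has completed a whole number of laps, i.e. after lcm(1, 2, 6) = 6 out-shuffles.

6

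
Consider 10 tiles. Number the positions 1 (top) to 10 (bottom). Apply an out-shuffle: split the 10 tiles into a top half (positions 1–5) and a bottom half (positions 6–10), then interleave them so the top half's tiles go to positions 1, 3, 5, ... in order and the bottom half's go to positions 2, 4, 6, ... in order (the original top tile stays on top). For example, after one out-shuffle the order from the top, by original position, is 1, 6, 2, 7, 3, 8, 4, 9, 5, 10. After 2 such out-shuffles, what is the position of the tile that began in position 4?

Track the tile's position through each out-shuffle:
4 → 7 → 4

4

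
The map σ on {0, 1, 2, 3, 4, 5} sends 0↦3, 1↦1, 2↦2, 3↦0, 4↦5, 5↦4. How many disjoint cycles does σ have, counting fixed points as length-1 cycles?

4

Cycle decomposition: (0 3) (1) (2) (4 5).
4 cycles.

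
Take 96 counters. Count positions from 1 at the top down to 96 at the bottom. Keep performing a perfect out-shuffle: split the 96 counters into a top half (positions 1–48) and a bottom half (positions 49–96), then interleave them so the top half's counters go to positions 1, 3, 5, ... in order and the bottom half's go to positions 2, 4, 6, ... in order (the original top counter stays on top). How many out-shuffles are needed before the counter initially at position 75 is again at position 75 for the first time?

Follow position 75 under repeated out-shuffles:
75 → 54 → 12 → 23 → 45 → 89 → 82 → 68 → ... → 75 (length 36)
It first returns after 36 out-shuffles.

36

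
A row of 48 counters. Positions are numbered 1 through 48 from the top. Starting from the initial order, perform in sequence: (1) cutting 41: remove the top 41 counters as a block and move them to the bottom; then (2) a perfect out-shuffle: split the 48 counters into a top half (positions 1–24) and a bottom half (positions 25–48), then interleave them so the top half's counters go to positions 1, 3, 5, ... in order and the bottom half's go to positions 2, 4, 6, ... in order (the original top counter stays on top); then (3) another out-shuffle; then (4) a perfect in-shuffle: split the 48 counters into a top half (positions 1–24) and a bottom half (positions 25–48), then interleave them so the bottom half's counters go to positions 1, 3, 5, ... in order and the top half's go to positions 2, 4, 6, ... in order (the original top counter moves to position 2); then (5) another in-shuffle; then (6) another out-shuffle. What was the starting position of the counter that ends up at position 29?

33

Undo the operations in reverse order, starting from position 29:
  undo op 6 (out-shuffle, from top half): 29 ← 15
  undo op 5 (in-shuffle, from bottom half): 15 ← 32
  undo op 4 (in-shuffle, from top half): 32 ← 16
  undo op 3 (out-shuffle, from bottom half): 16 ← 32
  undo op 2 (out-shuffle, from bottom half): 32 ← 40
  undo op 1 (cut 41): 40 ← 33
So the counter at position 29 came from original position 33.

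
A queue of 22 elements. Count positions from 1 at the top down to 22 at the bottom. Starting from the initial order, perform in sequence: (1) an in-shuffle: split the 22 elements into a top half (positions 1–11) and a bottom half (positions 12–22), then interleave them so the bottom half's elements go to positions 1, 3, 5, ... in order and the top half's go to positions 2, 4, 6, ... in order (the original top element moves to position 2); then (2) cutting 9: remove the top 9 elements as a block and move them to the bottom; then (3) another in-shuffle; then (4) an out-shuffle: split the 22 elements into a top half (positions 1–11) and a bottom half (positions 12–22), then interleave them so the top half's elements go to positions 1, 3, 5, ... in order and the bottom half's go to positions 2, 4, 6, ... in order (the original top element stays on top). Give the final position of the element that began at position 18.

15

Track the element from position 18 forward through each operation:
  after op 1 (in-shuffle): 18 → 13
  after op 2 (cut 9): 13 → 4
  after op 3 (in-shuffle): 4 → 8
  after op 4 (out-shuffle): 8 → 15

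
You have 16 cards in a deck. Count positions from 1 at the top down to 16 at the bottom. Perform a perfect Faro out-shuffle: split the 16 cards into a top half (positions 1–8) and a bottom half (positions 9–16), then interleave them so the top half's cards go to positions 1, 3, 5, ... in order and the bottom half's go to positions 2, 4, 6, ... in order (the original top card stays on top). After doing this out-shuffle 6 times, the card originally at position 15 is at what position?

Track the card's position through each out-shuffle:
15 → 14 → 12 → 8 → 15 → 14 → 12

12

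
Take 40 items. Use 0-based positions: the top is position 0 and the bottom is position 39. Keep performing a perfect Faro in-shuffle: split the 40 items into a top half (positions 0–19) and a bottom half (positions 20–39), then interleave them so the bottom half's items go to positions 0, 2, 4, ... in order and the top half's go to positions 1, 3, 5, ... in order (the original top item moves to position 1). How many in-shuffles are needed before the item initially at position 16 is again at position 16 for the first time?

Follow position 16 under repeated in-shuffles:
16 → 33 → 26 → 12 → 25 → 10 → 21 → 2 → 5 → 11 → 23 → 6 → 13 → 27 → 14 → 29 → 18 → 37 → 34 → 28 → 16
It first returns after 20 in-shuffles.

20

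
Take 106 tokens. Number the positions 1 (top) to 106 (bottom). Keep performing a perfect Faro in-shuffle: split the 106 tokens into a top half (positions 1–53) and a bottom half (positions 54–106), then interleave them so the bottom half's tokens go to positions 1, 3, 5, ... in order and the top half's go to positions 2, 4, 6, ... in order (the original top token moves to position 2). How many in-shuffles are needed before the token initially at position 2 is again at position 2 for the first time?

Follow position 2 under repeated in-shuffles:
2 → 4 → 8 → 16 → 32 → 64 → 21 → 42 → ... → 2 (length 106)
It first returns after 106 in-shuffles.

106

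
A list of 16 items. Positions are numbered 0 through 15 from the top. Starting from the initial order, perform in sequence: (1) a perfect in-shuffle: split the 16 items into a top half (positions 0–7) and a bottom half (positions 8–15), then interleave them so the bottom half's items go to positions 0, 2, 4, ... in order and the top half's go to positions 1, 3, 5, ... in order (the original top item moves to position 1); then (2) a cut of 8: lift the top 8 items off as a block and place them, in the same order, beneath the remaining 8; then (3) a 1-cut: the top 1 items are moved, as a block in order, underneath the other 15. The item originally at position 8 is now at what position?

7

Track the item from position 8 forward through each operation:
  after op 1 (in-shuffle): 8 → 0
  after op 2 (cut 8): 0 → 8
  after op 3 (cut 1): 8 → 7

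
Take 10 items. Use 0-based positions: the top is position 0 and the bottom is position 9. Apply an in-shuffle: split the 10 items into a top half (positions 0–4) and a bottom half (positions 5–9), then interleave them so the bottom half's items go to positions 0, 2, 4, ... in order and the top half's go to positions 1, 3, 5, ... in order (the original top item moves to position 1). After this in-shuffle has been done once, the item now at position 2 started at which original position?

Work backwards from position 2, undoing one in-shuffle at a time:
2 ← 6
So the item now at position 2 started at position 6.

6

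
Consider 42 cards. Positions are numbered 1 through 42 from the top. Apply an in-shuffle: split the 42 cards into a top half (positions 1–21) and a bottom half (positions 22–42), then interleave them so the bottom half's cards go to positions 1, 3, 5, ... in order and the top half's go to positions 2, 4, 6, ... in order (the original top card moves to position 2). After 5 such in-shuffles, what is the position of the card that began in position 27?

4

Track the card's position through each in-shuffle:
27 → 11 → 22 → 1 → 2 → 4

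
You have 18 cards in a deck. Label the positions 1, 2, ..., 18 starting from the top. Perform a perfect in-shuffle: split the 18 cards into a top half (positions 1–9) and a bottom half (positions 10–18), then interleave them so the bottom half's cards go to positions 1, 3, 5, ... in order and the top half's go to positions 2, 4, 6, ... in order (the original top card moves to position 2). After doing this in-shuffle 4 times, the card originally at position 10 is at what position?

8

Track the card's position through each in-shuffle:
10 → 1 → 2 → 4 → 8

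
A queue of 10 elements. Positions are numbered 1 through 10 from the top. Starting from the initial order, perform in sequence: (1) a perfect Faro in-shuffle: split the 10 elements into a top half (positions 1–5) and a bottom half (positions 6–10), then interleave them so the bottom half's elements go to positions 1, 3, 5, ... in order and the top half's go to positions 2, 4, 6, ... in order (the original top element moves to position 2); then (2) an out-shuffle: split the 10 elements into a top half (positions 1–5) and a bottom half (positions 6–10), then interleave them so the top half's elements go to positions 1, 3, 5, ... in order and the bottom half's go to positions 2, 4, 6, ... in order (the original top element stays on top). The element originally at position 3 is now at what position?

2

Track the element from position 3 forward through each operation:
  after op 1 (in-shuffle): 3 → 6
  after op 2 (out-shuffle): 6 → 2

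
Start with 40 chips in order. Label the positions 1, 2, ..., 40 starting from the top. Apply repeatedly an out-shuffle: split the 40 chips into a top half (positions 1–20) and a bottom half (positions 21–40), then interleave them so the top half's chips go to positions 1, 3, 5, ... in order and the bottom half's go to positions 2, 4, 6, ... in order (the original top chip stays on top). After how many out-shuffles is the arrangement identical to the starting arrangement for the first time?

The out-shuffle permutes the 40 positions with cycle lengths [1, 1, 2, 12, 12, 12].
Every chip is home exactly when every cycle has completed a whole number of laps, i.e. after lcm(1, 2, 12) = 12 out-shuffles.

12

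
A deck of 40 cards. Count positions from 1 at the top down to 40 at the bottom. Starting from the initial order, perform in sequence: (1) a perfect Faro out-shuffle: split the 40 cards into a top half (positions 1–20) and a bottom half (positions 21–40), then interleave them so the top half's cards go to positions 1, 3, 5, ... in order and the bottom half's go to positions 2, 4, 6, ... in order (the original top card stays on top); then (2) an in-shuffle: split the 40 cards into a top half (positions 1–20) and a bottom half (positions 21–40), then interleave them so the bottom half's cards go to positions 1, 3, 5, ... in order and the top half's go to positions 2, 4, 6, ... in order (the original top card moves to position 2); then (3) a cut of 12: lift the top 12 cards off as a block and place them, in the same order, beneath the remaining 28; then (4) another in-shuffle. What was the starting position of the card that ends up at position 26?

17

Undo the operations in reverse order, starting from position 26:
  undo op 4 (in-shuffle, from top half): 26 ← 13
  undo op 3 (cut 12): 13 ← 25
  undo op 2 (in-shuffle, from bottom half): 25 ← 33
  undo op 1 (out-shuffle, from top half): 33 ← 17
So the card at position 26 came from original position 17.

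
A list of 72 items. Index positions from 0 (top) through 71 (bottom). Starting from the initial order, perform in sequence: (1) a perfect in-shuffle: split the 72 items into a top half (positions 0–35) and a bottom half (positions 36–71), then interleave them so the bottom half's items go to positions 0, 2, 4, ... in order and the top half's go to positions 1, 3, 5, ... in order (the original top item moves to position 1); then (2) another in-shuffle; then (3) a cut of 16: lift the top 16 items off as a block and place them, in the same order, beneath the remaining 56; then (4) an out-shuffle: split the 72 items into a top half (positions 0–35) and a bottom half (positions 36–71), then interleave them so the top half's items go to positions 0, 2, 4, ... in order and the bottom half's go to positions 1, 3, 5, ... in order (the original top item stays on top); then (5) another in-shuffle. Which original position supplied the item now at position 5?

Undo the operations in reverse order, starting from position 5:
  undo op 5 (in-shuffle, from top half): 5 ← 2
  undo op 4 (out-shuffle, from top half): 2 ← 1
  undo op 3 (cut 16): 1 ← 17
  undo op 2 (in-shuffle, from top half): 17 ← 8
  undo op 1 (in-shuffle, from bottom half): 8 ← 40
So the item at position 5 came from original position 40.

40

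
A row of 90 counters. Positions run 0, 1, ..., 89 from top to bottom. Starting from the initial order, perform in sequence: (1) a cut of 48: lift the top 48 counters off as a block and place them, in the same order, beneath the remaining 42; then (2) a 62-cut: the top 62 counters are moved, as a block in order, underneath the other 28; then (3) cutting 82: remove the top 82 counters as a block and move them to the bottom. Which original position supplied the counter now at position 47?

Undo the operations in reverse order, starting from position 47:
  undo op 3 (cut 82): 47 ← 39
  undo op 2 (cut 62): 39 ← 11
  undo op 1 (cut 48): 11 ← 59
So the counter at position 47 came from original position 59.

59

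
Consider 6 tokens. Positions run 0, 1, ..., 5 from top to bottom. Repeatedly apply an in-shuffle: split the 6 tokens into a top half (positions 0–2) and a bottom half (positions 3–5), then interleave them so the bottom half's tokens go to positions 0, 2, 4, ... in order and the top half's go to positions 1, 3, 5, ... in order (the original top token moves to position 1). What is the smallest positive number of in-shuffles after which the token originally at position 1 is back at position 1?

3

Follow position 1 under repeated in-shuffles:
1 → 3 → 0 → 1
It first returns after 3 in-shuffles.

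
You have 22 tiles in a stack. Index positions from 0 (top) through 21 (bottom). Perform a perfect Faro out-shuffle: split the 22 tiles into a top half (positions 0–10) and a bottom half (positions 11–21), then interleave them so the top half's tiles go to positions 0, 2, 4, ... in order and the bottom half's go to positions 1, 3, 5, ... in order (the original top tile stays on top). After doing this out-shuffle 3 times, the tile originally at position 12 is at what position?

12

Track the tile's position through each out-shuffle:
12 → 3 → 6 → 12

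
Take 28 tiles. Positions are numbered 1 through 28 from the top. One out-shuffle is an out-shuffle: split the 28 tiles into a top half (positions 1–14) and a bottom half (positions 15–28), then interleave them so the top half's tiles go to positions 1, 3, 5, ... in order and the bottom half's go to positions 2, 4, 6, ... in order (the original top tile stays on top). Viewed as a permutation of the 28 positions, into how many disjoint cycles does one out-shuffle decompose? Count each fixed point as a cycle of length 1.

5

Trace each unvisited position around until it returns:
(1) (2 3 5 9 17 6 ... len 18) (4 7 13 25 22 16) (10 19) (28)
5 cycles in total.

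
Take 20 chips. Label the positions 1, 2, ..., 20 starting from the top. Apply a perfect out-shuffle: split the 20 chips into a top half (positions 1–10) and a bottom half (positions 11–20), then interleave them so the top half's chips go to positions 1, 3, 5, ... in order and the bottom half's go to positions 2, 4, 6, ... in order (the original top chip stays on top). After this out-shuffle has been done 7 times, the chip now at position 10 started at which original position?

3

Work backwards from position 10, undoing one out-shuffle at a time:
10 ← 15 ← 8 ← 14 ← 17 ← 9 ← 5 ← 3
So the chip now at position 10 started at position 3.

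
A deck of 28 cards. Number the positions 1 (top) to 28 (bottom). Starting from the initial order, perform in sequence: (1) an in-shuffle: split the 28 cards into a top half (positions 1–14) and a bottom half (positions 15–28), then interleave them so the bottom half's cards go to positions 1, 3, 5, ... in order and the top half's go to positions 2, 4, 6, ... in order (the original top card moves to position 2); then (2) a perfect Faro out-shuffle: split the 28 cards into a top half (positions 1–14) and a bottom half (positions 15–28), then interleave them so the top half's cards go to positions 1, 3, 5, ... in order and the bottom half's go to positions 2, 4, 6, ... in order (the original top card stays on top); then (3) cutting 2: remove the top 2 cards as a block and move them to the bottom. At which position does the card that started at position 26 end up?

16

Track the card from position 26 forward through each operation:
  after op 1 (in-shuffle): 26 → 23
  after op 2 (out-shuffle): 23 → 18
  after op 3 (cut 2): 18 → 16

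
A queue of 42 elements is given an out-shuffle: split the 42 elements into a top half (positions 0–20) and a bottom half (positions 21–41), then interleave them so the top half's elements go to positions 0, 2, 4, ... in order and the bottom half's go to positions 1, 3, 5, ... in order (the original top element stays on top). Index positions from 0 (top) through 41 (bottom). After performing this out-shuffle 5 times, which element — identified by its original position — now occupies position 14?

3

Work backwards from position 14, undoing one out-shuffle at a time:
14 ← 7 ← 24 ← 12 ← 6 ← 3
So the element now at position 14 started at position 3.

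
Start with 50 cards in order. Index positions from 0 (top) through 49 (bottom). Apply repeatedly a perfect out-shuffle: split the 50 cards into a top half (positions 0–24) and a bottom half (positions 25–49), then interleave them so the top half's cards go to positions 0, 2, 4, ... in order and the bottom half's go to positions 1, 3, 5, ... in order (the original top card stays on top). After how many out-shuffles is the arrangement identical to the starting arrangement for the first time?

21

The out-shuffle permutes the 50 positions with cycle lengths [1, 1, 3, 3, 21, 21].
Every card is home exactly when every cycle has completed a whole number of laps, i.e. after lcm(1, 3, 21) = 21 out-shuffles.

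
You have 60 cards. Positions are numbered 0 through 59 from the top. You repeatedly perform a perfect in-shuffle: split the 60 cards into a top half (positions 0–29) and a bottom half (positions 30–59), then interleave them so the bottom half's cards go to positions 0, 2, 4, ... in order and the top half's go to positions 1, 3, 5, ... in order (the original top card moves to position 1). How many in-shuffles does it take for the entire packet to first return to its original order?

60

The in-shuffle permutes the 60 positions with cycle lengths [60].
Every card is home exactly when every cycle has completed a whole number of laps, i.e. after lcm(60) = 60 in-shuffles.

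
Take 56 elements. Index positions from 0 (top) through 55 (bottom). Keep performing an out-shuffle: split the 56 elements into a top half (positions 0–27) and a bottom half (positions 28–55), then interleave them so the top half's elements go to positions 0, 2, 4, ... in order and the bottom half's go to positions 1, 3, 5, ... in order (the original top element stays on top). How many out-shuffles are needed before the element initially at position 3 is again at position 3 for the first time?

20

Follow position 3 under repeated out-shuffles:
3 → 6 → 12 → 24 → 48 → 41 → 27 → 54 → 53 → 51 → 47 → 39 → 23 → 46 → 37 → 19 → 38 → 21 → 42 → 29 → 3
It first returns after 20 out-shuffles.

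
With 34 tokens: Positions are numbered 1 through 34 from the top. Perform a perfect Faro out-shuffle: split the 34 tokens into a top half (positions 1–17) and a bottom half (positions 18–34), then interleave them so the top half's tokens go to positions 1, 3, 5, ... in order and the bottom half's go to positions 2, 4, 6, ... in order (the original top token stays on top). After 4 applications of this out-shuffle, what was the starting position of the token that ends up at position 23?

23

Work backwards from position 23, undoing one out-shuffle at a time:
23 ← 12 ← 23 ← 12 ← 23
So the token now at position 23 started at position 23.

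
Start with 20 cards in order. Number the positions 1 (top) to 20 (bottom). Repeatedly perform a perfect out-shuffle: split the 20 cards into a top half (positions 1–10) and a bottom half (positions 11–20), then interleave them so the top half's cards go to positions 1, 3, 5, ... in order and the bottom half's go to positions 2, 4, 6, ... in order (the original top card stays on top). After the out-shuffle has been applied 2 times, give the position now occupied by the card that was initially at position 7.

6

Track the card's position through each out-shuffle:
7 → 13 → 6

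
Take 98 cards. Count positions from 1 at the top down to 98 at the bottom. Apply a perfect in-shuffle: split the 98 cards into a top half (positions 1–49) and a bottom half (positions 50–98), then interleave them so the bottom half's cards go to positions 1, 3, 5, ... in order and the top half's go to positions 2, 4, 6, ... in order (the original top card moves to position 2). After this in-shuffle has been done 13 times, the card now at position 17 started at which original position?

Work backwards from position 17, undoing one in-shuffle at a time:
17 ← 58 ← 29 ← 64 ← 32 ← ... ← 31 (13 steps).
So the card now at position 17 started at position 31.

31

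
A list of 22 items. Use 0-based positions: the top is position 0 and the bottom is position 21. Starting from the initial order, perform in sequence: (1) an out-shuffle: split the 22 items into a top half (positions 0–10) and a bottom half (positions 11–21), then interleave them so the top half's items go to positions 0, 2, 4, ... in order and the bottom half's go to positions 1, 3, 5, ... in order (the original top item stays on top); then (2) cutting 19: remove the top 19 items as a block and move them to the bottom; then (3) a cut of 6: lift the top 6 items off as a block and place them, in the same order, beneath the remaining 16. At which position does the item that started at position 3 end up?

Track the item from position 3 forward through each operation:
  after op 1 (out-shuffle): 3 → 6
  after op 2 (cut 19): 6 → 9
  after op 3 (cut 6): 9 → 3

3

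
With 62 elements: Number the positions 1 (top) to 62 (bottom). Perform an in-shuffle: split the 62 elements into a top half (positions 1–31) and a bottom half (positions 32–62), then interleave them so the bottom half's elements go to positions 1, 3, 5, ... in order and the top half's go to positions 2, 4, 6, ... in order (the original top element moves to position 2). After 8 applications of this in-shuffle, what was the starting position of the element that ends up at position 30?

39

Work backwards from position 30, undoing one in-shuffle at a time:
30 ← 15 ← 39 ← 51 ← 57 ← 60 ← 30 ← 15 ← 39
So the element now at position 30 started at position 39.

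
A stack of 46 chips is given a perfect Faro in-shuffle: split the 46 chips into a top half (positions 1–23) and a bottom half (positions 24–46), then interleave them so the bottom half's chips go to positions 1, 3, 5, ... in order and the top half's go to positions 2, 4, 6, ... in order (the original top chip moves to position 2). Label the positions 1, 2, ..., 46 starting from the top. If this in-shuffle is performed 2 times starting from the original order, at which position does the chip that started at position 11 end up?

Track the chip's position through each in-shuffle:
11 → 22 → 44

44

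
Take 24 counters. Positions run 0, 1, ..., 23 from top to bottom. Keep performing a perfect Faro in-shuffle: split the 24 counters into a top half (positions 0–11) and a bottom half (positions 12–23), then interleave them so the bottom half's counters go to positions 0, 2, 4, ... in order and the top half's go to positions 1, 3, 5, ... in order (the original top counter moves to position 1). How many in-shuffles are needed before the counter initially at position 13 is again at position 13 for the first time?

20

Follow position 13 under repeated in-shuffles:
13 → 2 → 5 → 11 → 23 → 22 → 20 → 16 → 8 → 17 → 10 → 21 → 18 → 12 → 0 → 1 → 3 → 7 → 15 → 6 → 13
It first returns after 20 in-shuffles.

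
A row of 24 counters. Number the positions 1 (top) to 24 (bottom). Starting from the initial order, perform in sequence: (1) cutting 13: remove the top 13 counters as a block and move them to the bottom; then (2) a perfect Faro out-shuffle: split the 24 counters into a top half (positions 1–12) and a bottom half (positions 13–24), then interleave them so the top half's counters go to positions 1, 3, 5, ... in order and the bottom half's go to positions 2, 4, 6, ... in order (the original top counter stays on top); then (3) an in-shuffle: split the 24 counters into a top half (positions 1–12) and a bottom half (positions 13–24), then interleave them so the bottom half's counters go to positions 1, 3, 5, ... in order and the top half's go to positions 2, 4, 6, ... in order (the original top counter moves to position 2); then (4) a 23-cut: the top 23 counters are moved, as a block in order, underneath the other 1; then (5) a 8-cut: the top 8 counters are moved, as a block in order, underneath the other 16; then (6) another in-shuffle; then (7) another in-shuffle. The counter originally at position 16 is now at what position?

12

Track the counter from position 16 forward through each operation:
  after op 1 (cut 13): 16 → 3
  after op 2 (out-shuffle): 3 → 5
  after op 3 (in-shuffle): 5 → 10
  after op 4 (cut 23): 10 → 11
  after op 5 (cut 8): 11 → 3
  after op 6 (in-shuffle): 3 → 6
  after op 7 (in-shuffle): 6 → 12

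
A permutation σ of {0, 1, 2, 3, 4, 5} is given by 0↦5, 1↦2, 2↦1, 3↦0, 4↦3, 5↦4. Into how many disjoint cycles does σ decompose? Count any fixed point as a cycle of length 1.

2

Cycle decomposition: (0 5 4 3) (1 2).
2 cycles.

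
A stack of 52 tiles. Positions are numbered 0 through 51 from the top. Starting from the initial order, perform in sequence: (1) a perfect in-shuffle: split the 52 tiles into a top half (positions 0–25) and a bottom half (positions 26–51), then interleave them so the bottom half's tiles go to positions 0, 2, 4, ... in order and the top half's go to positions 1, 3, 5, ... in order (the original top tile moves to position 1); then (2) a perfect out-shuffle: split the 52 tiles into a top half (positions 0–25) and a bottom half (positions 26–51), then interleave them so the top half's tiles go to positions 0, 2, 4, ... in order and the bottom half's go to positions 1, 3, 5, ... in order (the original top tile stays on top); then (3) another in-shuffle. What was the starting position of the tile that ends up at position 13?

Undo the operations in reverse order, starting from position 13:
  undo op 3 (in-shuffle, from top half): 13 ← 6
  undo op 2 (out-shuffle, from top half): 6 ← 3
  undo op 1 (in-shuffle, from top half): 3 ← 1
So the tile at position 13 came from original position 1.

1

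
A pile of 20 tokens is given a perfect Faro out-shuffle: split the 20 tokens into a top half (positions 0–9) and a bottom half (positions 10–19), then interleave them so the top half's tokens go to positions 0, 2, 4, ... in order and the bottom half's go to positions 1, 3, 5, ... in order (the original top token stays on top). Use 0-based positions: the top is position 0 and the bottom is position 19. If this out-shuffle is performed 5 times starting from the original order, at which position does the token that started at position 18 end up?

6

Track the token's position through each out-shuffle:
18 → 17 → 15 → 11 → 3 → 6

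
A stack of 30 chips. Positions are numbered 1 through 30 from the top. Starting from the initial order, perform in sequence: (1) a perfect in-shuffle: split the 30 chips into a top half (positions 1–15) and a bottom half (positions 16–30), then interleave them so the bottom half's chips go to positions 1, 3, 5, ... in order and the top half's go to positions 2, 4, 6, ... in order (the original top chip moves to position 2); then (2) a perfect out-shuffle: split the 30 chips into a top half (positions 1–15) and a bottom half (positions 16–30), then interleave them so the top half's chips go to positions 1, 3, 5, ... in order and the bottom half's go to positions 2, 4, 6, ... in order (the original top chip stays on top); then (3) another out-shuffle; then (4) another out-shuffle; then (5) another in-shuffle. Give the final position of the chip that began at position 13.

Track the chip from position 13 forward through each operation:
  after op 1 (in-shuffle): 13 → 26
  after op 2 (out-shuffle): 26 → 22
  after op 3 (out-shuffle): 22 → 14
  after op 4 (out-shuffle): 14 → 27
  after op 5 (in-shuffle): 27 → 23

23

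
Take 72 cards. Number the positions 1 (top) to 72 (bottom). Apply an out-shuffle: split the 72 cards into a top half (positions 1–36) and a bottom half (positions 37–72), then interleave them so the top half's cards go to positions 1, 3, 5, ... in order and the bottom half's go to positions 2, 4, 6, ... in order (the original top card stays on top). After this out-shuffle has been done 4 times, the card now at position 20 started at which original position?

Work backwards from position 20, undoing one out-shuffle at a time:
20 ← 46 ← 59 ← 30 ← 51
So the card now at position 20 started at position 51.

51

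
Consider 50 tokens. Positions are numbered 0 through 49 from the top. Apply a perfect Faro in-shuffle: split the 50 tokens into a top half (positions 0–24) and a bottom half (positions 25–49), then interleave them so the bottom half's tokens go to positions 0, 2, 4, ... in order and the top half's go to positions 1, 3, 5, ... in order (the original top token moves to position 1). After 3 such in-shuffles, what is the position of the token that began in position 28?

27

Track the token's position through each in-shuffle:
28 → 6 → 13 → 27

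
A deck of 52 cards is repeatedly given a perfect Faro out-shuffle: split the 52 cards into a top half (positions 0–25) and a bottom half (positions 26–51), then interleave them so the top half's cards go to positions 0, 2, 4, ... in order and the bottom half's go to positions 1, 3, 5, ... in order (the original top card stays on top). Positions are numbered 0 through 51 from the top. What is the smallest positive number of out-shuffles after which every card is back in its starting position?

The out-shuffle permutes the 52 positions with cycle lengths [1, 1, 2, 8, 8, 8, 8, 8, 8].
Every card is home exactly when every cycle has completed a whole number of laps, i.e. after lcm(1, 2, 8) = 8 out-shuffles.

8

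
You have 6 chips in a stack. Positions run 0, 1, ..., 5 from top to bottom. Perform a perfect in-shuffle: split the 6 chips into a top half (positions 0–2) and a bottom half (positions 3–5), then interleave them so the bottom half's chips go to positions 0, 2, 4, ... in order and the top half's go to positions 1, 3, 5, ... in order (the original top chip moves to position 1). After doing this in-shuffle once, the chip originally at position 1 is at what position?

Track the chip's position through each in-shuffle:
1 → 3

3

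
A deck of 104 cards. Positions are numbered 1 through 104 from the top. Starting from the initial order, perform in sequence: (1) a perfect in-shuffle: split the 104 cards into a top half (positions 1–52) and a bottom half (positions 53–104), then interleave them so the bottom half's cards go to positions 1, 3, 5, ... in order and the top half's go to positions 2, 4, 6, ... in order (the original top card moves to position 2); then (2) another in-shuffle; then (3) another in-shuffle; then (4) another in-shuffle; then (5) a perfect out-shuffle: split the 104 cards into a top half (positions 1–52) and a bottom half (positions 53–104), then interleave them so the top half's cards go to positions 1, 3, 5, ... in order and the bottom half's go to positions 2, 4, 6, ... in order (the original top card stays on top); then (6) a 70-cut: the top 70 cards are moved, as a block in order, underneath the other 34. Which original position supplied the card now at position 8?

Undo the operations in reverse order, starting from position 8:
  undo op 6 (cut 70): 8 ← 78
  undo op 5 (out-shuffle, from bottom half): 78 ← 91
  undo op 4 (in-shuffle, from bottom half): 91 ← 98
  undo op 3 (in-shuffle, from top half): 98 ← 49
  undo op 2 (in-shuffle, from bottom half): 49 ← 77
  undo op 1 (in-shuffle, from bottom half): 77 ← 91
So the card at position 8 came from original position 91.

91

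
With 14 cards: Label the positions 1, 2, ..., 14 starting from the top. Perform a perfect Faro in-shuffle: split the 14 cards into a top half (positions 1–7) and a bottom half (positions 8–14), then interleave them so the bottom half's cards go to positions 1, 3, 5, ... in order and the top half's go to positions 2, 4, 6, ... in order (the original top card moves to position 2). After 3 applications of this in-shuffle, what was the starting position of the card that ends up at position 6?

Work backwards from position 6, undoing one in-shuffle at a time:
6 ← 3 ← 9 ← 12
So the card now at position 6 started at position 12.

12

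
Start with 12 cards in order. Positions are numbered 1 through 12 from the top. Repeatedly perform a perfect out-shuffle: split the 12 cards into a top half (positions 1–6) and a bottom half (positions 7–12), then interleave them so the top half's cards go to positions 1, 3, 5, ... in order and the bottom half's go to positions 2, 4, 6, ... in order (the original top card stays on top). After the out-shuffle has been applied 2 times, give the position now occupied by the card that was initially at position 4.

Track the card's position through each out-shuffle:
4 → 7 → 2

2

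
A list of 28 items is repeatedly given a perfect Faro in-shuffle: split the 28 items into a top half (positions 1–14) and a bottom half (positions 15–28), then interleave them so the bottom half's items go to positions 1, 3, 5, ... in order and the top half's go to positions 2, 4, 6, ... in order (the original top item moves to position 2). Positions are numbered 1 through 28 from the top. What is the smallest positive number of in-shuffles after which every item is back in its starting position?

28

The in-shuffle permutes the 28 positions with cycle lengths [28].
Every item is home exactly when every cycle has completed a whole number of laps, i.e. after lcm(28) = 28 in-shuffles.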